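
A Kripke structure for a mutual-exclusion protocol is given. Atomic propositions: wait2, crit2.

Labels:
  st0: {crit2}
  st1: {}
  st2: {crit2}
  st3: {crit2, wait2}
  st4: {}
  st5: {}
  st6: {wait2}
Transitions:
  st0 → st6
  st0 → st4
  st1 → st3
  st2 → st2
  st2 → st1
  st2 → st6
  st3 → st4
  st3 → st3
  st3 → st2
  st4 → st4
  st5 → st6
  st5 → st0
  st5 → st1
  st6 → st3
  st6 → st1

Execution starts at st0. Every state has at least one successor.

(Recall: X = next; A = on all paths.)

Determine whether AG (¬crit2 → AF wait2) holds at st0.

Violated

States satisfying ¬crit2 → AF wait2: {st0, st1, st2, st3, st6}.
States satisfying AG (¬crit2 → AF wait2): ∅.
st4 is reachable from st0 and violates ¬crit2 → AF wait2, so AG fails at st0.
st0 ∉ Sat(AG (¬crit2 → AF wait2)).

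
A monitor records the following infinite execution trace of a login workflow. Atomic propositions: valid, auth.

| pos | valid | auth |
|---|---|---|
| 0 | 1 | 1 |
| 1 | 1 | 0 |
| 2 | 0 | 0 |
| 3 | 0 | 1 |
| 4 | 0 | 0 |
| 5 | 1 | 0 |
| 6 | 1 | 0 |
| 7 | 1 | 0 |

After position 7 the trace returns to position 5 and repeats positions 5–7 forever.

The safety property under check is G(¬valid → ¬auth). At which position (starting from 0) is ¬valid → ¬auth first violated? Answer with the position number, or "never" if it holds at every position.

Check ¬valid → ¬auth at each position in order: 0 ✓, 1 ✓, 2 ✓.
At position 3 the labels are {auth}, so ¬valid → ¬auth is false there. This is the first violation.

3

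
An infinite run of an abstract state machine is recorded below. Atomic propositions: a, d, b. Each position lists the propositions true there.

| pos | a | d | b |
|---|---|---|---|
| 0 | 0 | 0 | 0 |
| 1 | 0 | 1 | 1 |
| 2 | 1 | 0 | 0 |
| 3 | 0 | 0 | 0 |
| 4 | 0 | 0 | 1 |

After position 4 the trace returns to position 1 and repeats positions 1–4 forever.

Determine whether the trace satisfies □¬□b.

Satisfied

¬□b holds at every position 0..4, and those are all positions ever visited, so □¬□b holds.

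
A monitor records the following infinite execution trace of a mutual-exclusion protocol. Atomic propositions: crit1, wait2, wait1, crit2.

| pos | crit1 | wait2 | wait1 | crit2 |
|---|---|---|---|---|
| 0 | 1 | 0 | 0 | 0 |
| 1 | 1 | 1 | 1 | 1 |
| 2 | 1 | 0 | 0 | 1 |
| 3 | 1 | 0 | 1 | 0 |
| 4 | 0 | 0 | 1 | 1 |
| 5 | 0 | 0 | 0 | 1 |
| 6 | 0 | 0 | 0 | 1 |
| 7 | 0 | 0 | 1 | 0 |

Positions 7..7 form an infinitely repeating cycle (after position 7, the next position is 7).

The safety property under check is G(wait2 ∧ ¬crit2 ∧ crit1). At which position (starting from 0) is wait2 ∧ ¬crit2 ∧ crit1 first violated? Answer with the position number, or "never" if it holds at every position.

0

At position 0 the labels are {crit1}, so wait2 ∧ ¬crit2 ∧ crit1 is false there. This is the first violation.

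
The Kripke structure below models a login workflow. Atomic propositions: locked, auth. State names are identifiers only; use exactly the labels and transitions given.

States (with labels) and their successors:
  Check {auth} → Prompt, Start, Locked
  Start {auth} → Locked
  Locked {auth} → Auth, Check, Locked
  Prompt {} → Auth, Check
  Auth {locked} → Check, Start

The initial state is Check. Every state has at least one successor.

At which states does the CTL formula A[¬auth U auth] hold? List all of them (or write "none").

{Check, Start, Locked, Prompt, Auth}

States satisfying ¬auth: {Prompt, Auth}.
States satisfying auth: {Check, Start, Locked}.
States satisfying A[¬auth U auth]: {Check, Start, Locked, Prompt, Auth}.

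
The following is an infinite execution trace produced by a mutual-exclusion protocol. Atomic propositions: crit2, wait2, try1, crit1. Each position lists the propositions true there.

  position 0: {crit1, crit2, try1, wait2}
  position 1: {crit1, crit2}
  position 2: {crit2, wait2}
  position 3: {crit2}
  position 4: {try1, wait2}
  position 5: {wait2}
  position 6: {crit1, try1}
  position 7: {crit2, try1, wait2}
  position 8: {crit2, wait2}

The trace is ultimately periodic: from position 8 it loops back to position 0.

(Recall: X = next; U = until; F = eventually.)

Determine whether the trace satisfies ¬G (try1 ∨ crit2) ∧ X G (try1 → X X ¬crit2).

Does not hold

The position after 0 is 1; G (try1 → X X ¬crit2) is false there.
At position 0: ¬G (try1 ∨ crit2) is true; X G (try1 → X X ¬crit2) is false; so ¬G (try1 ∨ crit2) ∧ X G (try1 → X X ¬crit2) is false.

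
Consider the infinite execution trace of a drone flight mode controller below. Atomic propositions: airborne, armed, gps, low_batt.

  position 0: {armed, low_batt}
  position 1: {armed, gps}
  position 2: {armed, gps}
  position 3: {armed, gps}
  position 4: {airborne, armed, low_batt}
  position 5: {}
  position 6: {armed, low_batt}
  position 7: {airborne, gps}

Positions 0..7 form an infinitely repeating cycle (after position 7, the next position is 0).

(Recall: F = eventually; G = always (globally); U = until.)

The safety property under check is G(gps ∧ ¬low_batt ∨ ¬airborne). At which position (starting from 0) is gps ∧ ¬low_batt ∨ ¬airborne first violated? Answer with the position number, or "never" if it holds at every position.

Check gps ∧ ¬low_batt ∨ ¬airborne at each position in order: 0 ✓, 1 ✓, 2 ✓, 3 ✓.
At position 4 the labels are {airborne, armed, low_batt}, so gps ∧ ¬low_batt ∨ ¬airborne is false there. This is the first violation.

4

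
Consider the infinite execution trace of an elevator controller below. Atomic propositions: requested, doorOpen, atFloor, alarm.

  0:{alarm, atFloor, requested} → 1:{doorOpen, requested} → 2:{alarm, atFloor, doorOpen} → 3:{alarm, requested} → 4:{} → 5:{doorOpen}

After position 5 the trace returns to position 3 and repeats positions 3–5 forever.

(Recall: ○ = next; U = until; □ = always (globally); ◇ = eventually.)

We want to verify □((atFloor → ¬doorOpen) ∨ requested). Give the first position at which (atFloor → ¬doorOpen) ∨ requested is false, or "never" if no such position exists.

2

Check (atFloor → ¬doorOpen) ∨ requested at each position in order: 0 ✓, 1 ✓.
At position 2 the labels are {alarm, atFloor, doorOpen}, so (atFloor → ¬doorOpen) ∨ requested is false there. This is the first violation.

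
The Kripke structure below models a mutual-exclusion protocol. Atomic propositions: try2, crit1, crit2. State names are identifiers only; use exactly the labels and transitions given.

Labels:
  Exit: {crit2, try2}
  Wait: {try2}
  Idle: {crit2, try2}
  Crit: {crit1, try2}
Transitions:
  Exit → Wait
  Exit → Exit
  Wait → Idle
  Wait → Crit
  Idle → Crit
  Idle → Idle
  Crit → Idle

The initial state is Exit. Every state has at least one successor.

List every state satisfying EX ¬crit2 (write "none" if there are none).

States satisfying ¬crit2: {Wait, Crit}.
States satisfying EX ¬crit2: {Exit, Wait, Idle}.

{Exit, Wait, Idle}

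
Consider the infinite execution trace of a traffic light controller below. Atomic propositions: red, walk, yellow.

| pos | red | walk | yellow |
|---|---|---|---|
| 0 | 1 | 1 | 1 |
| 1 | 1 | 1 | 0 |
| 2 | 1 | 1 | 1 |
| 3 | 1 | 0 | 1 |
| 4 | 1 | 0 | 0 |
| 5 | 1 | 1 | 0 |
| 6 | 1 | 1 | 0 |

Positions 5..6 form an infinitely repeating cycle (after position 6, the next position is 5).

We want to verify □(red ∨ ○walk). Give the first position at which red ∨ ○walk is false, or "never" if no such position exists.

red ∨ ○walk holds at every position 0..6, and those are all the positions the trace ever visits, so the invariant □(red ∨ ○walk) is never violated.

never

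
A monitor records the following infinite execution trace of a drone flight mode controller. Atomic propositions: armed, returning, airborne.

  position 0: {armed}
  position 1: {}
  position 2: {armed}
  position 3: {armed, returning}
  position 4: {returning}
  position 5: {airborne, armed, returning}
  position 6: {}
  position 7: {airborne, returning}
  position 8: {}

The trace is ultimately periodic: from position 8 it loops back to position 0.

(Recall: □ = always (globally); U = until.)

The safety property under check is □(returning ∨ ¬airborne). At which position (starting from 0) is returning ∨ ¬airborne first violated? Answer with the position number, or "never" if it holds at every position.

never

returning ∨ ¬airborne holds at every position 0..8, and those are all the positions the trace ever visits, so the invariant □(returning ∨ ¬airborne) is never violated.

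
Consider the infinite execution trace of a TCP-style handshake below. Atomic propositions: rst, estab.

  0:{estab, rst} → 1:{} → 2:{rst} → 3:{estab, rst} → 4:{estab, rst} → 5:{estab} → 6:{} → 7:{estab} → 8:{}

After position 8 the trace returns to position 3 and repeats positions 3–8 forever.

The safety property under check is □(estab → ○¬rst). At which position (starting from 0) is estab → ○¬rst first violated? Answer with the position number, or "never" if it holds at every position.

3

Check estab → ○¬rst at each position in order: 0 ✓, 1 ✓, 2 ✓.
At position 3 the labels are {estab, rst} and the next position 4 has {estab, rst}, so estab → ○¬rst is false there. This is the first violation.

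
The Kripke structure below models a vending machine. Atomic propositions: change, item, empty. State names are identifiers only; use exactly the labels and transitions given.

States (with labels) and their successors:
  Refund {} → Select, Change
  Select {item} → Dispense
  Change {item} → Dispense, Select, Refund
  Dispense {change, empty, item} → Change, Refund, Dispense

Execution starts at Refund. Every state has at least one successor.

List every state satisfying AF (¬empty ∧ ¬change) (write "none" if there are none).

{Refund, Select, Change}

States satisfying ¬empty ∧ ¬change: {Refund, Select, Change}.
States satisfying AF (¬empty ∧ ¬change): {Refund, Select, Change}.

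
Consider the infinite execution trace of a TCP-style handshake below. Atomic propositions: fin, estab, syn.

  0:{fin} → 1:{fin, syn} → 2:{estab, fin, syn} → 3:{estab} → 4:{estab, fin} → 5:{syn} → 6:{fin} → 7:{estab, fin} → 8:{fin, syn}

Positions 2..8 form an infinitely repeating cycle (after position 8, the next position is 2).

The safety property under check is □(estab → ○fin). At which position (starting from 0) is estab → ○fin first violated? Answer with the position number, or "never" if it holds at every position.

2

Check estab → ○fin at each position in order: 0 ✓, 1 ✓.
At position 2 the labels are {estab, fin, syn} and the next position 3 has {estab}, so estab → ○fin is false there. This is the first violation.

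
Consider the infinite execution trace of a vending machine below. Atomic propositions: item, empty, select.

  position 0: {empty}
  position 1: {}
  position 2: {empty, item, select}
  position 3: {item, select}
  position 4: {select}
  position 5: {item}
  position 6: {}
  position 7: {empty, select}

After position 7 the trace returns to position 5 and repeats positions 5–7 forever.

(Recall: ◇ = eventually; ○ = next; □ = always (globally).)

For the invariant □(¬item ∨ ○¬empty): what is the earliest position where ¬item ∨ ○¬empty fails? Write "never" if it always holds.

never

¬item ∨ ○¬empty holds at every position 0..7, and those are all the positions the trace ever visits, so the invariant □(¬item ∨ ○¬empty) is never violated.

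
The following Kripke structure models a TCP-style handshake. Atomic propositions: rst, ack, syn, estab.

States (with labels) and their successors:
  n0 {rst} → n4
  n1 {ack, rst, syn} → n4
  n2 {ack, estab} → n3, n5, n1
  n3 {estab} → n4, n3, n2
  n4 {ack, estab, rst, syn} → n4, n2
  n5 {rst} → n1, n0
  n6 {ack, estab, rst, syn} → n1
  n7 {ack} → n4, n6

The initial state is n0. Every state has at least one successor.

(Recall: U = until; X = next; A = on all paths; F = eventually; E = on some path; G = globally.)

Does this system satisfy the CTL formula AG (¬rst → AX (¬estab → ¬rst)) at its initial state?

Violated

States satisfying ¬rst → AX (¬estab → ¬rst): {n0, n1, n3, n4, n5, n6, n7}.
States satisfying AG (¬rst → AX (¬estab → ¬rst)): ∅.
n2 is reachable from n0 and violates ¬rst → AX (¬estab → ¬rst), so AG fails at n0.
n0 ∉ Sat(AG (¬rst → AX (¬estab → ¬rst))).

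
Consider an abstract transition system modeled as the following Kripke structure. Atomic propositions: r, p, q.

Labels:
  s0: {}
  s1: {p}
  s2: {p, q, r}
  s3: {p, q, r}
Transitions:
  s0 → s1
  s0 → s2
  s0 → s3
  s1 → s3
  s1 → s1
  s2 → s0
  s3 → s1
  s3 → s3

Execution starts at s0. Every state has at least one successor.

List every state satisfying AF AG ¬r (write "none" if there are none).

States satisfying AG ¬r: ∅.
States satisfying AF AG ¬r: ∅.

none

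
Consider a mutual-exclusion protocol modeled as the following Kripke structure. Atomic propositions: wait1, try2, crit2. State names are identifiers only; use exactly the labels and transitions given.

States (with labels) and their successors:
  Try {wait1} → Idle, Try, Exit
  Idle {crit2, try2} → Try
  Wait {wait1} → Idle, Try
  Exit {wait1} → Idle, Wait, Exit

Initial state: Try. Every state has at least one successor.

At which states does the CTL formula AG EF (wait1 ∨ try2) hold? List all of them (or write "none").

States satisfying EF (wait1 ∨ try2): {Try, Idle, Wait, Exit}.
States satisfying AG EF (wait1 ∨ try2): {Try, Idle, Wait, Exit}.

{Try, Idle, Wait, Exit}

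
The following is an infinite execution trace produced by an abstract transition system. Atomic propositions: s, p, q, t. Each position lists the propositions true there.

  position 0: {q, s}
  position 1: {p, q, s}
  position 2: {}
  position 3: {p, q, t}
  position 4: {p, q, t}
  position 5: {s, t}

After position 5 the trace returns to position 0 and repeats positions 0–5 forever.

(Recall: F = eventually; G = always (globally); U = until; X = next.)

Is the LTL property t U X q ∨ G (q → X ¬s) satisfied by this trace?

Walking from position 0: X q first holds at position 0, and t holds at every earlier position along the way, so t U X q holds.
q → X ¬s must hold at every position from 0 onward. It fails at position 0, so G (q → X ¬s) is false.
Positions where q holds: 0, 1, 3, 4.
Check X ¬s at each: 0→fails, 1→ok, 3→ok, 4→fails.
At position 0: t U X q is true; G (q → X ¬s) is false; so t U X q ∨ G (q → X ¬s) is true.

Yes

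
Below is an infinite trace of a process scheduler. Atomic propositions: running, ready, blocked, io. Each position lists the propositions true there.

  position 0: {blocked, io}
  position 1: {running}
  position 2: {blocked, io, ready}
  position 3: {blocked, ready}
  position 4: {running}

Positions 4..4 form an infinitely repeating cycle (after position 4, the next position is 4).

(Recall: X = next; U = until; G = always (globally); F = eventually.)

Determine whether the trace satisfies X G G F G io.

The position after 0 is 1; G G F G io is false there.

Does not hold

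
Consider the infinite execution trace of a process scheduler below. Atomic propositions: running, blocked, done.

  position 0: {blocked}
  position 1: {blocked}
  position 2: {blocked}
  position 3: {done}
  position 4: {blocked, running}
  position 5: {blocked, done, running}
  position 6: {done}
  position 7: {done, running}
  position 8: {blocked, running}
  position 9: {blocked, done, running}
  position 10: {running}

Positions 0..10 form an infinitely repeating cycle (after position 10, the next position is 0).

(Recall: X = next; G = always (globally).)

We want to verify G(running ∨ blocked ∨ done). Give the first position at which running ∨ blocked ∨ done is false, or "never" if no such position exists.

never

running ∨ blocked ∨ done holds at every position 0..10, and those are all the positions the trace ever visits, so the invariant G(running ∨ blocked ∨ done) is never violated.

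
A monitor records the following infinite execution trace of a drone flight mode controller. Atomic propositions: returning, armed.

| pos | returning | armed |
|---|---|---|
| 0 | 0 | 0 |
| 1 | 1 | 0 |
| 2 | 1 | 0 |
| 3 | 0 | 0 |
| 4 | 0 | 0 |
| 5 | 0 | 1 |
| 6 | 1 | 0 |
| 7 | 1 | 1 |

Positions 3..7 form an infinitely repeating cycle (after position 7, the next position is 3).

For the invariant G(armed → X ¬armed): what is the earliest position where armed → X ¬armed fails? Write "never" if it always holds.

armed → X ¬armed holds at every position 0..7, and those are all the positions the trace ever visits, so the invariant G(armed → X ¬armed) is never violated.

never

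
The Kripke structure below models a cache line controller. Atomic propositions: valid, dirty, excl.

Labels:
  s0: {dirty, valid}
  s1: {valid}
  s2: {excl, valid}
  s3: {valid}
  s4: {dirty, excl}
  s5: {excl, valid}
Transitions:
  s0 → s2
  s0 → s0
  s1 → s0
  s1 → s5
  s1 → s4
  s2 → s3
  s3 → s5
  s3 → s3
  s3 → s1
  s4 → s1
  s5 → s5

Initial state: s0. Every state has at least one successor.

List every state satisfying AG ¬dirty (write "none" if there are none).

States satisfying ¬dirty: {s1, s2, s3, s5}.
States satisfying AG ¬dirty: {s5}.

{s5}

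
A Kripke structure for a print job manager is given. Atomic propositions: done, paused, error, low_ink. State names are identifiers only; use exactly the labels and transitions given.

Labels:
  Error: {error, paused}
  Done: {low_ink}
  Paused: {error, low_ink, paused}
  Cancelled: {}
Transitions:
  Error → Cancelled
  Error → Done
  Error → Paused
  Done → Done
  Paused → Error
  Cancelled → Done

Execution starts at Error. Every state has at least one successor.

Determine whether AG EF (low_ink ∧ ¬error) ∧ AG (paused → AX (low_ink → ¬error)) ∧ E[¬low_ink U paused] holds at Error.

States satisfying EF (low_ink ∧ ¬error): {Error, Done, Paused, Cancelled}.
States satisfying AG EF (low_ink ∧ ¬error): {Error, Done, Paused, Cancelled}.
States satisfying paused → AX (low_ink → ¬error): {Done, Paused, Cancelled}.
States satisfying AG (paused → AX (low_ink → ¬error)): {Done, Cancelled}.
States satisfying ¬low_ink: {Error, Cancelled}.
States satisfying paused: {Error, Paused}.
States satisfying E[¬low_ink U paused]: {Error, Paused}.
States satisfying AG EF (low_ink ∧ ¬error) ∧ AG (paused → AX (low_ink → ¬error)) ∧ E[¬low_ink U paused]: ∅.
Error ∉ Sat(AG EF (low_ink ∧ ¬error) ∧ AG (paused → AX (low_ink → ¬error)) ∧ E[¬low_ink U paused]).

No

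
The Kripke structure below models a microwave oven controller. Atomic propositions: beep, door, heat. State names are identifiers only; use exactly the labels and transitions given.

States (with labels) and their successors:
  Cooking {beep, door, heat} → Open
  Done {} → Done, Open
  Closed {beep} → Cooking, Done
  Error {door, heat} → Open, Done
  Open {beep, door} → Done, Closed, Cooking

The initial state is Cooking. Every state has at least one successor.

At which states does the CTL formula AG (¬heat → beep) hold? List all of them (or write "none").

States satisfying ¬heat → beep: {Cooking, Closed, Error, Open}.
States satisfying AG (¬heat → beep): ∅.

none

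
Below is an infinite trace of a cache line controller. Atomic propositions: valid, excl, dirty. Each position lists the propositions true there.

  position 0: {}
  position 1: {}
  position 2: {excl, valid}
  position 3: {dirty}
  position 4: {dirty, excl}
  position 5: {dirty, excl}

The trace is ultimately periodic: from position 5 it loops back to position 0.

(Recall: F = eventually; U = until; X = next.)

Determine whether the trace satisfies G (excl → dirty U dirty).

No

excl → dirty U dirty must hold at every position from 0 onward. It fails at position 2, so G (excl → dirty U dirty) is false.
Positions where excl holds: 2, 4, 5.
Check dirty U dirty at each: 2→fails, 4→ok, 5→ok.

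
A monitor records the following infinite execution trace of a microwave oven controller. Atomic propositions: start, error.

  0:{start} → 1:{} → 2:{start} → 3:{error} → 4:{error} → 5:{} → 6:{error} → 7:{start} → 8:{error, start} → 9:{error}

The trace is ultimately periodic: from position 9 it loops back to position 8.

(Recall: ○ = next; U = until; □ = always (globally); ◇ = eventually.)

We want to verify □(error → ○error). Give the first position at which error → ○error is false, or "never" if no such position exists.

4

Check error → ○error at each position in order: 0 ✓, 1 ✓, 2 ✓, 3 ✓.
At position 4 the labels are {error} and the next position 5 has {}, so error → ○error is false there. This is the first violation.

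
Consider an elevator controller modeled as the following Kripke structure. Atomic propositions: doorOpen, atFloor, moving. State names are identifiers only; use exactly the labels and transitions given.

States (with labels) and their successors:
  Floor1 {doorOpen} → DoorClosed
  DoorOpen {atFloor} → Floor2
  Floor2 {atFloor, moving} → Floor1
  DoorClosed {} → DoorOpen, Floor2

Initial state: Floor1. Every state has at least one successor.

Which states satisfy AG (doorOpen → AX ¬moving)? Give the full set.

States satisfying doorOpen → AX ¬moving: {Floor1, DoorOpen, Floor2, DoorClosed}.
States satisfying AG (doorOpen → AX ¬moving): {Floor1, DoorOpen, Floor2, DoorClosed}.

{Floor1, DoorOpen, Floor2, DoorClosed}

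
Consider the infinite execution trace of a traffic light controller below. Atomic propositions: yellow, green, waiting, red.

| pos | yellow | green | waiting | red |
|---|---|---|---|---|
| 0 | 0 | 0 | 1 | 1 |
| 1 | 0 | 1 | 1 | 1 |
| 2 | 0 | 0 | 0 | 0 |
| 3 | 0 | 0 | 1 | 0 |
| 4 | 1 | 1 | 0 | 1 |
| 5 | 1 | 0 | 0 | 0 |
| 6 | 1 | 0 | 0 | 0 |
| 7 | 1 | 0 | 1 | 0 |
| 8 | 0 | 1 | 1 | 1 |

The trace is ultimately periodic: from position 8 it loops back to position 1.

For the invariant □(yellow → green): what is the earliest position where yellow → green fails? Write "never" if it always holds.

5

Check yellow → green at each position in order: 0 ✓, 1 ✓, 2 ✓, 3 ✓, 4 ✓.
At position 5 the labels are {yellow}, so yellow → green is false there. This is the first violation.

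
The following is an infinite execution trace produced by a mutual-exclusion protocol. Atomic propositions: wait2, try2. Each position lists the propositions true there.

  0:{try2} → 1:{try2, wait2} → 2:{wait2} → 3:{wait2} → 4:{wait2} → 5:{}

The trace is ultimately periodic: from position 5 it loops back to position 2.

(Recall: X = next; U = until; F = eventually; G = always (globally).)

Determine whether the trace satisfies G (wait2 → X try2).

wait2 → X try2 must hold at every position from 0 onward. It fails at position 1, so G (wait2 → X try2) is false.
Positions where wait2 holds: 1, 2, 3, 4.
Check X try2 at each: 1→fails, 2→fails, 3→fails, 4→fails.

Violated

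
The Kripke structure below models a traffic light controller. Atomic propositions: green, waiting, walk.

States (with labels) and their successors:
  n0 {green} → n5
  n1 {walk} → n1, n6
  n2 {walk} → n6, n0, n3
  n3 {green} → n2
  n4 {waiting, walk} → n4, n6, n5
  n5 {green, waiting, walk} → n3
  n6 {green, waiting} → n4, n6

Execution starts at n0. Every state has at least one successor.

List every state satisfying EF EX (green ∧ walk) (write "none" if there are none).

{n0, n1, n2, n3, n4, n5, n6}

States satisfying EX (green ∧ walk): {n0, n4}.
States satisfying EF EX (green ∧ walk): {n0, n1, n2, n3, n4, n5, n6}.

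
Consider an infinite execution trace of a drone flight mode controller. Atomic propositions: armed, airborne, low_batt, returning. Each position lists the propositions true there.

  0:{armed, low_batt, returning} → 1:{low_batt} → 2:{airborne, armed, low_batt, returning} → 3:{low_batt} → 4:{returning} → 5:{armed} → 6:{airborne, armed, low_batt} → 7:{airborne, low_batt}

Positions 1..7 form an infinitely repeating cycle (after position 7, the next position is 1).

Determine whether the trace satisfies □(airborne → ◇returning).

Yes

airborne → ◇returning holds at every position 0..7, and those are all positions ever visited, so □(airborne → ◇returning) holds.
Positions where airborne holds: 2, 6, 7.
Check ◇returning at each: 2→ok, 6→ok, 7→ok.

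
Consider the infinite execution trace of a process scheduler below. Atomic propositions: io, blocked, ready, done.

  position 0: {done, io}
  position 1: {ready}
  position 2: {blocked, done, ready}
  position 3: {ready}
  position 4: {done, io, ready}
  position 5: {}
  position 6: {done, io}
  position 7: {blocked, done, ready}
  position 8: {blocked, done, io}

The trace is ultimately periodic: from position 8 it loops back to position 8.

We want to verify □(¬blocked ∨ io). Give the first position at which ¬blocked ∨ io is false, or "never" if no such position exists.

Check ¬blocked ∨ io at each position in order: 0 ✓, 1 ✓.
At position 2 the labels are {blocked, done, ready}, so ¬blocked ∨ io is false there. This is the first violation.

2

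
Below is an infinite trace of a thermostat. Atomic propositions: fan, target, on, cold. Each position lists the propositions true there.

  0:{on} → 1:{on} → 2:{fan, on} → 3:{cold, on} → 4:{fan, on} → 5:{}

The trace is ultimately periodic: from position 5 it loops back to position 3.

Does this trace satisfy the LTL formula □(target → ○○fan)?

Satisfied

target → ○○fan holds at every position 0..5, and those are all positions ever visited, so □(target → ○○fan) holds.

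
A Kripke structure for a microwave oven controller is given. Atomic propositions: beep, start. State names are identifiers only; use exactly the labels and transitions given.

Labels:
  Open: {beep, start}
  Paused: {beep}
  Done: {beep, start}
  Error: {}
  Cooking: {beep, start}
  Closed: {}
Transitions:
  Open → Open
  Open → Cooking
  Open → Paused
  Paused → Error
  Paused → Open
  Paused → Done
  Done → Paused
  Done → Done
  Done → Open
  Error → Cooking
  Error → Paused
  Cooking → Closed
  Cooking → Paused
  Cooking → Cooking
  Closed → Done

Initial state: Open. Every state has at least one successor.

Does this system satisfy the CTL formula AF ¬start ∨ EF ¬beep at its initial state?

States satisfying ¬start: {Paused, Error, Closed}.
States satisfying AF ¬start: {Paused, Error, Closed}.
States satisfying ¬beep: {Error, Closed}.
States satisfying EF ¬beep: {Open, Paused, Done, Error, Cooking, Closed}.
States satisfying AF ¬start ∨ EF ¬beep: {Open, Paused, Done, Error, Cooking, Closed}.
Open ∈ Sat(AF ¬start ∨ EF ¬beep).

Satisfied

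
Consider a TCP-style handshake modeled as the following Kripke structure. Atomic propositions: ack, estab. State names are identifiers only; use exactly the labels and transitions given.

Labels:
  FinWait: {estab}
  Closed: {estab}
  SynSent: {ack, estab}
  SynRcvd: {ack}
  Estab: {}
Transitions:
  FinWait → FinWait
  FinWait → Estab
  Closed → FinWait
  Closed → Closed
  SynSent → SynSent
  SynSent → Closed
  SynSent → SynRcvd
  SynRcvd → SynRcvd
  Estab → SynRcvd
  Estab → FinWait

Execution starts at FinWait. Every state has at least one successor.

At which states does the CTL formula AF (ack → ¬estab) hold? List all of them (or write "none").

{FinWait, Closed, SynRcvd, Estab}

States satisfying ack → ¬estab: {FinWait, Closed, SynRcvd, Estab}.
States satisfying AF (ack → ¬estab): {FinWait, Closed, SynRcvd, Estab}.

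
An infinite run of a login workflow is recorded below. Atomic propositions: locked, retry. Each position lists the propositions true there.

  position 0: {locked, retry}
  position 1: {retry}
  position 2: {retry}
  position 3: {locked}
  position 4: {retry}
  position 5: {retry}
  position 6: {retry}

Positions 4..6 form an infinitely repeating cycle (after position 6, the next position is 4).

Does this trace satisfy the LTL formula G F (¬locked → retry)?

Yes

F (¬locked → retry) holds at every position 0..6, and those are all positions ever visited, so G F (¬locked → retry) holds.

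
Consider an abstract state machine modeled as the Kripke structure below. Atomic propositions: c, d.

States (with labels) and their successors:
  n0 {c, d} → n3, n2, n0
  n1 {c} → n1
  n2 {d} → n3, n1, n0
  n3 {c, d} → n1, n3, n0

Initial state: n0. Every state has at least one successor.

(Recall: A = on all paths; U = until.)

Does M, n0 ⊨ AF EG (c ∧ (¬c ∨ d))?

States satisfying EG (c ∧ (¬c ∨ d)): {n0, n3}.
States satisfying AF EG (c ∧ (¬c ∨ d)): {n0, n3}.
n0 ∈ Sat(AF EG (c ∧ (¬c ∨ d))).

Holds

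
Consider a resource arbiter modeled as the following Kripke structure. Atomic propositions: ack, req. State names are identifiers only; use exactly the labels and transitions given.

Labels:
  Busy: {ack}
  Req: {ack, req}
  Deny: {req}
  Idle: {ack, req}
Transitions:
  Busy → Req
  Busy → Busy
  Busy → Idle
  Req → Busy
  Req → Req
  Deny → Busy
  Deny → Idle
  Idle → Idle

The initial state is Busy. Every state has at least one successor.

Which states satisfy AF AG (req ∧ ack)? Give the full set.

{Idle}

States satisfying AG (req ∧ ack): {Idle}.
States satisfying AF AG (req ∧ ack): {Idle}.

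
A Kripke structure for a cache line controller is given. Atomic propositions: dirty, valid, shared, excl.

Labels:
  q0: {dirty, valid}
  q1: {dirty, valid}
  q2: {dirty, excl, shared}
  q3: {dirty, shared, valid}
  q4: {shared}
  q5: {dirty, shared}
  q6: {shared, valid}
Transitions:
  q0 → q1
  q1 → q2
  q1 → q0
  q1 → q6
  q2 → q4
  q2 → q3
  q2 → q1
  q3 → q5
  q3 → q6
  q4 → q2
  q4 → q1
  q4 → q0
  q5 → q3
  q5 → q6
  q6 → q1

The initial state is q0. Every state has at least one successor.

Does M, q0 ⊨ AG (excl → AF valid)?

States satisfying excl → AF valid: {q0, q1, q3, q4, q5, q6}.
States satisfying AG (excl → AF valid): ∅.
q2 is reachable from q0 and violates excl → AF valid, so AG fails at q0.
q0 ∉ Sat(AG (excl → AF valid)).

No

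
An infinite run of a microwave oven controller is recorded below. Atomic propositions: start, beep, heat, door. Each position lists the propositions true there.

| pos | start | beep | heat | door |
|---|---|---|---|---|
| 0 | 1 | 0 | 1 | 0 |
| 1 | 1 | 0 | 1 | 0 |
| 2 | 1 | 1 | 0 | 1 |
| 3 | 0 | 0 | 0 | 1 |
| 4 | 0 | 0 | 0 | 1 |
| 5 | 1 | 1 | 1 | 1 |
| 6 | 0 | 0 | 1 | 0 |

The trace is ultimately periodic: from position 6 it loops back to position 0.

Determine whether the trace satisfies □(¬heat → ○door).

¬heat → ○door holds at every position 0..6, and those are all positions ever visited, so □(¬heat → ○door) holds.
Positions where ¬heat holds: 2, 3, 4.
Check ○door at each: 2→ok, 3→ok, 4→ok.

Yes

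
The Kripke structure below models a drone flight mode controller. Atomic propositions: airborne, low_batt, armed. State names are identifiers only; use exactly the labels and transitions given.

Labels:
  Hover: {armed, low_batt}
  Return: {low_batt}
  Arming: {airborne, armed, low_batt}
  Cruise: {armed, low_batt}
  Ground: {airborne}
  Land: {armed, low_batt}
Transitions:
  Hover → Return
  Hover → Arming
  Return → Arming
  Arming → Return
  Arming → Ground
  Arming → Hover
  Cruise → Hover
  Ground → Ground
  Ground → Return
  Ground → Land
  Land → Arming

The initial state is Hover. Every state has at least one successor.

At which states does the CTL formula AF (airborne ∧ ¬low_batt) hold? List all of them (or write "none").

States satisfying airborne ∧ ¬low_batt: {Ground}.
States satisfying AF (airborne ∧ ¬low_batt): {Ground}.

{Ground}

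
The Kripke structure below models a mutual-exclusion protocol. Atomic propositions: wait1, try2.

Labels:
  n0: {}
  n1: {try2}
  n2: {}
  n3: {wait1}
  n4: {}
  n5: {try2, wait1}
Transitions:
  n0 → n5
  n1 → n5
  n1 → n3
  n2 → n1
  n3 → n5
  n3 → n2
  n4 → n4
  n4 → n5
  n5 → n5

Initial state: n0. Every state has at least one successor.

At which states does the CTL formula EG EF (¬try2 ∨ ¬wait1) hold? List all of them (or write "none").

States satisfying EF (¬try2 ∨ ¬wait1): {n0, n1, n2, n3, n4}.
States satisfying EG EF (¬try2 ∨ ¬wait1): {n1, n2, n3, n4}.

{n1, n2, n3, n4}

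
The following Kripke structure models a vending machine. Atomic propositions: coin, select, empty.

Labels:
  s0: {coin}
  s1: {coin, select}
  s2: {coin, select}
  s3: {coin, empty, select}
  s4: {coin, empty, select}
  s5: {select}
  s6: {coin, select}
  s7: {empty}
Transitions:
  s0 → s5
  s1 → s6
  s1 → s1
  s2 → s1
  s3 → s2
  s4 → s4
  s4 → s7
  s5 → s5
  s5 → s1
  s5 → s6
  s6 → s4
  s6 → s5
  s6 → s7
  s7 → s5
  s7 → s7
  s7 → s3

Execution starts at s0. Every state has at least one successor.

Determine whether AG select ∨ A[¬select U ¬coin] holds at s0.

States satisfying select: {s1, s2, s3, s4, s5, s6}.
States satisfying AG select: ∅.
States satisfying ¬select: {s0, s7}.
States satisfying ¬coin: {s5, s7}.
States satisfying A[¬select U ¬coin]: {s0, s5, s7}.
States satisfying AG select ∨ A[¬select U ¬coin]: {s0, s5, s7}.
s0 ∈ Sat(AG select ∨ A[¬select U ¬coin]).

Yes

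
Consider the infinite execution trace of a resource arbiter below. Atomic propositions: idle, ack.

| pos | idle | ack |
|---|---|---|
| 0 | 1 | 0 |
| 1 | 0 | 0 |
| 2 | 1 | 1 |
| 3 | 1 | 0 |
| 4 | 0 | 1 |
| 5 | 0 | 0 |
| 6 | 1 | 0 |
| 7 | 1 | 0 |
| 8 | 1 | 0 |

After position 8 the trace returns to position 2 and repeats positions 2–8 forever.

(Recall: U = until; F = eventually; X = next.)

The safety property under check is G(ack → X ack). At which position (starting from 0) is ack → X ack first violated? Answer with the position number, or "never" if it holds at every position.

Check ack → X ack at each position in order: 0 ✓, 1 ✓.
At position 2 the labels are {ack, idle} and the next position 3 has {idle}, so ack → X ack is false there. This is the first violation.

2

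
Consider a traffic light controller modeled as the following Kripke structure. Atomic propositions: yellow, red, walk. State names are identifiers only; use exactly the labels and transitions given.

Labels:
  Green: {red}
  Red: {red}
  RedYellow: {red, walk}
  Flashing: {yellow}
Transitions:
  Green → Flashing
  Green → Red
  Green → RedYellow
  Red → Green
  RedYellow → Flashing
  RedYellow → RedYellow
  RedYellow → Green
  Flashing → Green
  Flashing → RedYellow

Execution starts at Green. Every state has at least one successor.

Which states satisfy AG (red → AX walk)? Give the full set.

none

States satisfying red → AX walk: {Flashing}.
States satisfying AG (red → AX walk): ∅.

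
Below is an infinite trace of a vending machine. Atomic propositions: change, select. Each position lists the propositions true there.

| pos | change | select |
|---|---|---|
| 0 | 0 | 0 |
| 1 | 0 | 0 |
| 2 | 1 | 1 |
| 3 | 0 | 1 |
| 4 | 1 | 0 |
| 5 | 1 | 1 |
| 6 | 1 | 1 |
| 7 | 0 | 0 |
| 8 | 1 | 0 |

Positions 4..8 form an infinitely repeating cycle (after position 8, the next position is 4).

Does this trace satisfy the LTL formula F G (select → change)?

G (select → change) holds at position 4, which is reachable from 0, so F G (select → change) holds.

Holds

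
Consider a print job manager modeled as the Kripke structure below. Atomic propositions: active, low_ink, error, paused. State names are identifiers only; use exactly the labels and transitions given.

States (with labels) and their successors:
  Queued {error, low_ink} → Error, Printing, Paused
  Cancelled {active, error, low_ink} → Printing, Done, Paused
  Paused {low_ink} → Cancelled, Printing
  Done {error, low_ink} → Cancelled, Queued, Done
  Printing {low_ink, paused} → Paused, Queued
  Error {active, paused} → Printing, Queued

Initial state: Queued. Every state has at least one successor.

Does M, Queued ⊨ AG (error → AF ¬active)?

States satisfying error → AF ¬active: {Queued, Cancelled, Paused, Done, Printing, Error}.
States satisfying AG (error → AF ¬active): {Queued, Cancelled, Paused, Done, Printing, Error}.
Every state reachable from Queued satisfies error → AF ¬active.
Queued ∈ Sat(AG (error → AF ¬active)).

Satisfied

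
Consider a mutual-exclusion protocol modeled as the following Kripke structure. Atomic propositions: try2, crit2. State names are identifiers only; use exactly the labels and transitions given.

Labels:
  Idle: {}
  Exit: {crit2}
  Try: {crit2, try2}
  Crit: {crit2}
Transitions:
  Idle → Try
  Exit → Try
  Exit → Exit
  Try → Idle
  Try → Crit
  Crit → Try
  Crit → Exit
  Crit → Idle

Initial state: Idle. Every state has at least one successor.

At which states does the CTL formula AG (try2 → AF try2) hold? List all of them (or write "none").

States satisfying try2 → AF try2: {Idle, Exit, Try, Crit}.
States satisfying AG (try2 → AF try2): {Idle, Exit, Try, Crit}.

{Idle, Exit, Try, Crit}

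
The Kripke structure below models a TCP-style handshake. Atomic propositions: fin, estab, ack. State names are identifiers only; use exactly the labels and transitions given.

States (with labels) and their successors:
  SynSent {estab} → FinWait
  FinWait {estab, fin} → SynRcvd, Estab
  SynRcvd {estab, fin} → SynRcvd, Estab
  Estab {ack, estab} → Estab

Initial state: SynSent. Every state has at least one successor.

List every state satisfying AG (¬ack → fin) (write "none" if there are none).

{FinWait, SynRcvd, Estab}

States satisfying ¬ack → fin: {FinWait, SynRcvd, Estab}.
States satisfying AG (¬ack → fin): {FinWait, SynRcvd, Estab}.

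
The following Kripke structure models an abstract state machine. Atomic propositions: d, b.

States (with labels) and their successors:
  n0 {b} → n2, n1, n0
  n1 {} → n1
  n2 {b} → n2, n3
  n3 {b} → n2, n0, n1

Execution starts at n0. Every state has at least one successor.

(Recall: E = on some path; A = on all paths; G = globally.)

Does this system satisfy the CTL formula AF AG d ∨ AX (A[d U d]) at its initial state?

States satisfying AG d: ∅.
States satisfying AF AG d: ∅.
States satisfying A[d U d]: ∅.
States satisfying AX (A[d U d]): ∅.
States satisfying AF AG d ∨ AX (A[d U d]): ∅.
n0 ∉ Sat(AF AG d ∨ AX (A[d U d])).

Does not hold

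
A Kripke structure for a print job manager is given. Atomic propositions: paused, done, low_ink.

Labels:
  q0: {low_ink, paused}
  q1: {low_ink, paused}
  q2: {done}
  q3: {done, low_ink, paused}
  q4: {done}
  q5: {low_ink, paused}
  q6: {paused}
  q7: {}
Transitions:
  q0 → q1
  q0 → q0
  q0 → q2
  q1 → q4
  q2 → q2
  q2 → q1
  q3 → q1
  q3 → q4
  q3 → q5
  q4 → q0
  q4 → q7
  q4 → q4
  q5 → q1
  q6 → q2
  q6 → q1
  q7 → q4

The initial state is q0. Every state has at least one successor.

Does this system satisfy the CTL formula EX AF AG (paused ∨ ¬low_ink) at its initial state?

Yes

States satisfying AF AG (paused ∨ ¬low_ink): {q0, q1, q2, q3, q4, q5, q6, q7}.
States satisfying EX AF AG (paused ∨ ¬low_ink): {q0, q1, q2, q3, q4, q5, q6, q7}.
q0 ∈ Sat(EX AF AG (paused ∨ ¬low_ink)).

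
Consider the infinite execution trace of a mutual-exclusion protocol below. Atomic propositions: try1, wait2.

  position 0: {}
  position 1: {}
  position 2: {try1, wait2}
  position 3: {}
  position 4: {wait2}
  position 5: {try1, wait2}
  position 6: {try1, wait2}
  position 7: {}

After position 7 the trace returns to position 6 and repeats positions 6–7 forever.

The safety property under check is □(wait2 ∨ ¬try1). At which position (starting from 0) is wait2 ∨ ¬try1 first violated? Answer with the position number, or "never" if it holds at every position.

wait2 ∨ ¬try1 holds at every position 0..7, and those are all the positions the trace ever visits, so the invariant □(wait2 ∨ ¬try1) is never violated.

never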